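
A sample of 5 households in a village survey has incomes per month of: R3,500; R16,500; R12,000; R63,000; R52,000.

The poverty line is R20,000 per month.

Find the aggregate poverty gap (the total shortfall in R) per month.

Below z: R3,500, R12,000, R16,500 (q = 3 of N = 5).
Individual gaps: 20000−3500 = 16500; 20000−12000 = 8000; 20000−16500 = 3500.
Aggregate gap = R28,000.

R28,000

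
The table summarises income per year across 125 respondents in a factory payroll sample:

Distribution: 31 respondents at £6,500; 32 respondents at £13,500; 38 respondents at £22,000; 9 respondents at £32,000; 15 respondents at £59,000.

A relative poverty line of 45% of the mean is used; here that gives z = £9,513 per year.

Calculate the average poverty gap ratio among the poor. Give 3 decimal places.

0.317

Below z: 31×£6,500 (q = 31 of N = 125).
Relative gaps: 0.3167 (×31); sum = 9.818459.
The income-gap ratio divides by q (the poor only): 9.818459 / 31 = 0.317.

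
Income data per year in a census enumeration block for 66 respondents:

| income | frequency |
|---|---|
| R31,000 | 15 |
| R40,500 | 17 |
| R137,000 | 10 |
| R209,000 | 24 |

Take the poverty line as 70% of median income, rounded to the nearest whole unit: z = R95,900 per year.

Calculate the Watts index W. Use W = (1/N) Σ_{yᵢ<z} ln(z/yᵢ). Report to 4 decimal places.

0.4787

Below z: 15×R31,000, 17×R40,500 (q = 32 of N = 66).
Log shortfalls: ln(95900/31000) = 1.1293 (×15); ln(95900/40500) = 0.8620 (×17).
W = 31.593850 / 66 = 0.4787.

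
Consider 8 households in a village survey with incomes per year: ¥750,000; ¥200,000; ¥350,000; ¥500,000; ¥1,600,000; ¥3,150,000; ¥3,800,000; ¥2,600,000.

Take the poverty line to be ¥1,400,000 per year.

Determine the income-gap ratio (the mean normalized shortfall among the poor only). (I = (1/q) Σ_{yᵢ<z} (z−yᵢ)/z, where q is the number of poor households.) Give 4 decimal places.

Below z: ¥200,000, ¥350,000, ¥500,000, ¥750,000 (q = 4 of N = 8).
Relative gaps: 0.8571, 0.7500, 0.6429, 0.4643; sum = 2.714286.
The income-gap ratio divides by q (the poor only): 2.714286 / 4 = 0.6786.

0.6786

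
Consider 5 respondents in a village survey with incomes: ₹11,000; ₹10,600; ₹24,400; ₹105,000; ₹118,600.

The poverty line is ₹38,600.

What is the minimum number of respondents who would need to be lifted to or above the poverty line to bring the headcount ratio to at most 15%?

3

Currently q = 3 of N = 5 are below the line (H = 0.600).
A headcount ratio of at most 15% allows at most ⌊0.15 × 5⌋ = 0 poor respondents.
So at least 3 − 0 = 3 must be lifted.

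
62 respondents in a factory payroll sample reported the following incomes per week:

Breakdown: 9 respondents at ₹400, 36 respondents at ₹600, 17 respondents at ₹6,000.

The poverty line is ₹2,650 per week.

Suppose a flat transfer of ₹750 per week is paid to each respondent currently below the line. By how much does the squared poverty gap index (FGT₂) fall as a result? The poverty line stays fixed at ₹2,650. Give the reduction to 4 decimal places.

0.2659

Before: below the line — 9×₹400, 36×₹600; squared poverty gap index (FGT₂) = 0.452124.
After the ₹750 transfer: below the line — 9×₹1,150, 36×₹1,350; squared poverty gap index (FGT₂) = 0.186245.
Reduction = 0.452124 − 0.186245 = 0.2659.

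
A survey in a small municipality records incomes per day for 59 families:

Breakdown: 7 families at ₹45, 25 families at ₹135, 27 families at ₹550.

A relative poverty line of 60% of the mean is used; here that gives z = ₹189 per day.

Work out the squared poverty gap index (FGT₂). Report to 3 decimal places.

Poor units: 7×₹45, 25×₹135 (q = 32 of N = 59).
Normalized shortfalls: (189−45)/189 = 0.7619 (×7); (189−135)/189 = 0.2857 (×25).
Squared: 0.5805 (×7); 0.0816 (×25).
Sum = 6.104308; P₂ = 6.104308 / 59 = 0.103.

0.103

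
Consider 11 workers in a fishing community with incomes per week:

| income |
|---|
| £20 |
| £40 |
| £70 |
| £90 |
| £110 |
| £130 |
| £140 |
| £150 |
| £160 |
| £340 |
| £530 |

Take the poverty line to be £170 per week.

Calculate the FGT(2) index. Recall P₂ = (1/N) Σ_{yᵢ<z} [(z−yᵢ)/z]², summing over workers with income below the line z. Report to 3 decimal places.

Poor units: £20, £40, £70, £90, £110, £130, £140, £150, £160 (q = 9 of N = 11).
Shortfall ratios: (170−20)/170 = 0.8824; (170−40)/170 = 0.7647; (170−70)/170 = 0.5882; (170−90)/170 = 0.4706; (170−110)/170 = 0.3529; (170−130)/170 = 0.2353; (170−140)/170 = 0.1765; (170−150)/170 = 0.1176; (170−160)/170 = 0.0588.
Squared: 0.7785; 0.5848; 0.3460; 0.2215; 0.1246; 0.0554; 0.0311; 0.0138; 0.0035.
Sum = 2.159170; P₂ = 2.159170 / 11 = 0.196.

0.196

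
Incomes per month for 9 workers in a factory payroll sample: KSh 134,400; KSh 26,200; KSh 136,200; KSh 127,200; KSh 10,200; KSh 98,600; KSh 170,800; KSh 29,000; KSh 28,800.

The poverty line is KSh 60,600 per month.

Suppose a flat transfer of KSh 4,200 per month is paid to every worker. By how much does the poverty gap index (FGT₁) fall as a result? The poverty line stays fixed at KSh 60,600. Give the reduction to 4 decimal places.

Before: below the line — KSh 10,200, KSh 26,200, KSh 28,800, KSh 29,000; poverty gap index (FGT₁) = 0.271727.
After the KSh 4,200 transfer: below the line — KSh 14,400, KSh 30,400, KSh 33,000, KSh 33,200; poverty gap index (FGT₁) = 0.240924.
Reduction = 0.271727 − 0.240924 = 0.0308.

0.0308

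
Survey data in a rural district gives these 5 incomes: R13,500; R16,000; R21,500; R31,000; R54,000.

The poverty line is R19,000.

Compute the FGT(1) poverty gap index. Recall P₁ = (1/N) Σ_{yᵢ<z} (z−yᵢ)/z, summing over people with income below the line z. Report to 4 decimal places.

0.0895

Below the line: R13,500, R16,000 (q = 2 of N = 5).
Gap ratios (z−y)/z: (19000−13500)/19000 = 0.2895; (19000−16000)/19000 = 0.1579.
Σ = 0.447368. Dividing by the full population N = 5 gives P₁ = 0.0895.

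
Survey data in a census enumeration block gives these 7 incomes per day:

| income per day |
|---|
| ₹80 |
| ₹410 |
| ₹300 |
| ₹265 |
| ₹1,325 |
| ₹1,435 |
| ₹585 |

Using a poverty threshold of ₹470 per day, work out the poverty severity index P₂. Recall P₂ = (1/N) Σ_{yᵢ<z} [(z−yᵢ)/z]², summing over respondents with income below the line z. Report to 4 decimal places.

0.1466

Below z: ₹80, ₹265, ₹300, ₹410 (q = 4 of N = 7).
Shortfall ratios: (470−80)/470 = 0.8298; (470−265)/470 = 0.4362; (470−300)/470 = 0.3617; (470−410)/470 = 0.1277.
Squared: 0.6885; 0.1902; 0.1308; 0.0163.
Sum = 1.025917; P₂ = 1.025917 / 7 = 0.1466.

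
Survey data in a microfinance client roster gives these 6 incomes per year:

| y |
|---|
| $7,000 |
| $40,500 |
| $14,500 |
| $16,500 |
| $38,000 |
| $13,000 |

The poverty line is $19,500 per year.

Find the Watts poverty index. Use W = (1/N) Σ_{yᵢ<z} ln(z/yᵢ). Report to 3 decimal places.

0.316

Below z: $7,000, $13,000, $14,500, $16,500 (q = 4 of N = 6).
Log shortfalls: ln(19500/7000) = 1.0245; ln(19500/13000) = 0.4055; ln(19500/14500) = 0.2963; ln(19500/16500) = 0.1671.
W = 1.893289 / 6 = 0.316.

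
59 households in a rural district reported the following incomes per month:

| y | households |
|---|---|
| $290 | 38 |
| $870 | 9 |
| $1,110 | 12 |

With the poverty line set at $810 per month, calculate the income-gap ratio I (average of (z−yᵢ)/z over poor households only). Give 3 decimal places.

0.642

Incomes under z: 38×$290 (q = 38 of N = 59).
Shortfall ratios (z−y)/z: 0.6420 (×38); sum = 24.395062.
I averages over the q = 38 poor units only: 24.395062 / 38 = 0.642.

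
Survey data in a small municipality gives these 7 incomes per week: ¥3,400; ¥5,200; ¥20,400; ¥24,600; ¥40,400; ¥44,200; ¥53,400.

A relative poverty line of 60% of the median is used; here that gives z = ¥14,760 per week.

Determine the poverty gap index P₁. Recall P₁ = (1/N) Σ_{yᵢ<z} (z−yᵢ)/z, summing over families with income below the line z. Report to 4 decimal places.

0.2025

Below the line: ¥3,400, ¥5,200 (q = 2 of N = 7).
Normalized shortfalls: (14760−3400)/14760 = 0.7696; (14760−5200)/14760 = 0.6477.
Σ = 1.417344. Dividing by the full population N = 7 gives P₁ = 0.2025.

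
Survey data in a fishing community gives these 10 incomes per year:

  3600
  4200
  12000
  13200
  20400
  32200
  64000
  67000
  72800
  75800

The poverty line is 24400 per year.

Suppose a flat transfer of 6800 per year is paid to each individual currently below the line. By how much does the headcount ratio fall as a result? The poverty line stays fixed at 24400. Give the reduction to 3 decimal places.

0.100

Before: below the line — 3600, 4200, 12000, 13200, 20400; headcount ratio = 0.50000.
After the 6800 transfer: below the line — 10400, 11000, 18800, 20000; headcount ratio = 0.40000.
Reduction = 0.50000 − 0.40000 = 0.100.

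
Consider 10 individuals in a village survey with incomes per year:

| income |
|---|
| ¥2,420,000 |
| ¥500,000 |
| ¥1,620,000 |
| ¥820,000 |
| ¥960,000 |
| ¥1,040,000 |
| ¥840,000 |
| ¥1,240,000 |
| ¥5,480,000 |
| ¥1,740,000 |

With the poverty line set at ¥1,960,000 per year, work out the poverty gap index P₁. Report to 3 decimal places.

0.353

Below the line: ¥500,000, ¥820,000, ¥840,000, ¥960,000, ¥1,040,000, ¥1,240,000, ¥1,620,000, ¥1,740,000 (q = 8 of N = 10).
Shortfall ratios: (1960000−500000)/1960000 = 0.7449; (1960000−820000)/1960000 = 0.5816; (1960000−840000)/1960000 = 0.5714; (1960000−960000)/1960000 = 0.5102; (1960000−1040000)/1960000 = 0.4694; (1960000−1240000)/1960000 = 0.3673; (1960000−1620000)/1960000 = 0.1735; (1960000−1740000)/1960000 = 0.1122.
Σ = 3.530612. Dividing by the full population N = 10 gives P₁ = 0.353.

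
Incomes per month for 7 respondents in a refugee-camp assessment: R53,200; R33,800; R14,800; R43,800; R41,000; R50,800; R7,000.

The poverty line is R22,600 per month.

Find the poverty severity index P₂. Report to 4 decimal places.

Incomes under z: R7,000, R14,800 (q = 2 of N = 7).
Relative gaps: (22600−7000)/22600 = 0.6903; (22600−14800)/22600 = 0.3451.
Squared: 0.4765; 0.1191.
Sum = 0.595583; P₂ = 0.595583 / 7 = 0.0851.

0.0851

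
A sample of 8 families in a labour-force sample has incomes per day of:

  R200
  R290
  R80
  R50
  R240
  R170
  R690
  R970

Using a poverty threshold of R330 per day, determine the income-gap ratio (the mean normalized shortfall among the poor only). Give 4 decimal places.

Incomes under z: R50, R80, R170, R200, R240, R290 (q = 6 of N = 8).
Relative gaps: 0.8485, 0.7576, 0.4848, 0.3939, 0.2727, 0.1212; sum = 2.878788.
I averages over the q = 6 poor units only: 2.878788 / 6 = 0.4798.

0.4798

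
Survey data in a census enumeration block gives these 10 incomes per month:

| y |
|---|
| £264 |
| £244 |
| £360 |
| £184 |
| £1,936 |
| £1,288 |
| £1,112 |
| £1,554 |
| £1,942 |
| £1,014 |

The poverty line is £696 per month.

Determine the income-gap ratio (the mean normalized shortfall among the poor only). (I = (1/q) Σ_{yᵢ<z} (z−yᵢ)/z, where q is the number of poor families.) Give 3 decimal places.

Below the line: £184, £244, £264, £360 (q = 4 of N = 10).
Shortfall ratios (z−y)/z: 0.7356, 0.6494, 0.6207, 0.4828; sum = 2.488506.
I averages over the q = 4 poor units only: 2.488506 / 4 = 0.622.

0.622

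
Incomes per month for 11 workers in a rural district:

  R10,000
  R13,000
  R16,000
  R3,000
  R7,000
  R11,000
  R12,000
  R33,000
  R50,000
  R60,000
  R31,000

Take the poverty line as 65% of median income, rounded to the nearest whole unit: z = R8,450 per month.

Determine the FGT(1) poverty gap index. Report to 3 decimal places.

Poor units: R3,000, R7,000 (q = 2 of N = 11).
Normalized shortfalls: (8450−3000)/8450 = 0.6450; (8450−7000)/8450 = 0.1716.
Sum of shortfalls = 0.816568; P₁ averages over all N: 0.816568 / 11 = 0.074.

0.074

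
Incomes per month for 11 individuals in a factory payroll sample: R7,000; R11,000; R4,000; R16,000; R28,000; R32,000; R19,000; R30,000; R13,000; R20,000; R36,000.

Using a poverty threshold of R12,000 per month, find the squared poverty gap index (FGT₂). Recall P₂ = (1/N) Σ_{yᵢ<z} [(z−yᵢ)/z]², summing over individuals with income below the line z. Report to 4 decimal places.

Poor units: R4,000, R7,000, R11,000 (q = 3 of N = 11).
Relative gaps: (12000−4000)/12000 = 0.6667; (12000−7000)/12000 = 0.4167; (12000−11000)/12000 = 0.0833.
Squared: 0.4444; 0.1736; 0.0069.
Sum = 0.625000; P₂ = 0.625000 / 11 = 0.0568.

0.0568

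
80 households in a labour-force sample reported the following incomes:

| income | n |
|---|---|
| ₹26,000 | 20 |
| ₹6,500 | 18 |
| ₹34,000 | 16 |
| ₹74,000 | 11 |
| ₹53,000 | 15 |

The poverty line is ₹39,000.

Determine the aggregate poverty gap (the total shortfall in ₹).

Poor units: 18×₹6,500, 20×₹26,000, 16×₹34,000 (q = 54 of N = 80).
Individual gaps: 18×(39000−6500) = 585000; 20×(39000−26000) = 260000; 16×(39000−34000) = 80000.
Aggregate gap = ₹925,000.

₹925,000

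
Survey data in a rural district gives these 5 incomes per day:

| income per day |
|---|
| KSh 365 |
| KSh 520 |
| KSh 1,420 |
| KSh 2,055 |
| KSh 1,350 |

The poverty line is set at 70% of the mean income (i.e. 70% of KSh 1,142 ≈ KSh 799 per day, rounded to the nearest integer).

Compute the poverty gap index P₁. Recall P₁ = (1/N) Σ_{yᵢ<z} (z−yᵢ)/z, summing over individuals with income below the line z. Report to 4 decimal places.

0.1785

Below z: KSh 365, KSh 520 (q = 2 of N = 5).
Normalized shortfalls: (799−365)/799 = 0.5432; (799−520)/799 = 0.3492.
Σ = 0.892365. Dividing by the full population N = 5 gives P₁ = 0.1785.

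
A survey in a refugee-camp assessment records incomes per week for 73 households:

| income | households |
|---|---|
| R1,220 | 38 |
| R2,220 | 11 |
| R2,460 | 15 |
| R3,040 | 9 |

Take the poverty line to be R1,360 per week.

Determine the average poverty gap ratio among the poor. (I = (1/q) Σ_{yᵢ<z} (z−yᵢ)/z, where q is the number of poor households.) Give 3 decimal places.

Poor units: 38×R1,220 (q = 38 of N = 73).
Relative gaps: 0.1029 (×38); sum = 3.911765.
The income-gap ratio divides by q (the poor only): 3.911765 / 38 = 0.103.

0.103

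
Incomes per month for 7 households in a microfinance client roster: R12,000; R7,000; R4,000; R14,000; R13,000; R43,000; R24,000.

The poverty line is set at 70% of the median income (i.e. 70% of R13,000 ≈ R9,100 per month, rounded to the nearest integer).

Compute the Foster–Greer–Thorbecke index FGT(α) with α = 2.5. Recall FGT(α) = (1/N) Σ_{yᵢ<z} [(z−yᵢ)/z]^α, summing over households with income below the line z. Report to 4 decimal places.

0.0372

Poor units: R4,000, R7,000 (q = 2 of N = 7).
Normalized shortfalls: (9100−4000)/9100 = 0.5604; (9100−7000)/9100 = 0.2308.
Raised to α = 2.5: 0.23514; 0.02558.
Sum = 0.260720; FGT(2.5) = 0.260720 / 7 = 0.0372.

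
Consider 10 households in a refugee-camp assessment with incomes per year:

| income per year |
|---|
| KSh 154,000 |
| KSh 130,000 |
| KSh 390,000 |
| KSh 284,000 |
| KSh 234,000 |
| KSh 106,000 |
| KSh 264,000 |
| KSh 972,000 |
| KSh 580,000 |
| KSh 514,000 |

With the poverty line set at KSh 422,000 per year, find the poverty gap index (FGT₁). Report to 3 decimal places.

0.330

Below z: KSh 106,000, KSh 130,000, KSh 154,000, KSh 234,000, KSh 264,000, KSh 284,000, KSh 390,000 (q = 7 of N = 10).
Shortfall ratios: (422000−106000)/422000 = 0.7488; (422000−130000)/422000 = 0.6919; (422000−154000)/422000 = 0.6351; (422000−234000)/422000 = 0.4455; (422000−264000)/422000 = 0.3744; (422000−284000)/422000 = 0.3270; (422000−390000)/422000 = 0.0758.
Σ = 3.298578. Dividing by the full population N = 10 gives P₁ = 0.330.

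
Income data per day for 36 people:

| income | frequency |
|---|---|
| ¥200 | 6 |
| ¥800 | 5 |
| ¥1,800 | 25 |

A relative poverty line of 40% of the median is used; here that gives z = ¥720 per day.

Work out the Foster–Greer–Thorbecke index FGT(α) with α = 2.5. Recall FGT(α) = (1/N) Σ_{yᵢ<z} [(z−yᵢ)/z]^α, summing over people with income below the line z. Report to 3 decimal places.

Incomes under z: 6×¥200 (q = 6 of N = 36).
Normalized shortfalls: (720−200)/720 = 0.7222 (×6).
Raised to α = 2.5: 0.44328 (×6).
Sum = 2.659674; FGT(2.5) = 2.659674 / 36 = 0.074.

0.074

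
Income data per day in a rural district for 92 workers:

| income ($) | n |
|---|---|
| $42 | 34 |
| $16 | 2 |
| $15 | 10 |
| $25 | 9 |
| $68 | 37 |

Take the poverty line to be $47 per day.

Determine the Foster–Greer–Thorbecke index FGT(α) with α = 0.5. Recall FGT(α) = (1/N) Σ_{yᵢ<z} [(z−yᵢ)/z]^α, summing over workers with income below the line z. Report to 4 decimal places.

0.2948

Below z: 10×$15, 2×$16, 9×$25, 34×$42 (q = 55 of N = 92).
Normalized shortfalls: (47−15)/47 = 0.6809 (×10); (47−16)/47 = 0.6596 (×2); (47−25)/47 = 0.4681 (×9); (47−42)/47 = 0.1064 (×34).
Raised to α = 0.5: 0.82514 (×10); 0.81214 (×2); 0.68417 (×9); 0.32616 (×34).
Sum = 27.122738; FGT(0.5) = 27.122738 / 92 = 0.2948.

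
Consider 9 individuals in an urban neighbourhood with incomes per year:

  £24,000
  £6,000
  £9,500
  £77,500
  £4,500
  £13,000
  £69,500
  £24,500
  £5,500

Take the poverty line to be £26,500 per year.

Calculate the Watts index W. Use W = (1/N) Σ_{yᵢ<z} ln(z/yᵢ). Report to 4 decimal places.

0.7496

Incomes under z: £4,500, £5,500, £6,000, £9,500, £13,000, £24,000, £24,500 (q = 7 of N = 9).
Log gaps: ln(26500/4500) = 1.7731; ln(26500/5500) = 1.5724; ln(26500/6000) = 1.4854; ln(26500/9500) = 1.0259; ln(26500/13000) = 0.7122; ln(26500/24000) = 0.0991; ln(26500/24500) = 0.0785.
W = 6.746460 / 9 = 0.7496.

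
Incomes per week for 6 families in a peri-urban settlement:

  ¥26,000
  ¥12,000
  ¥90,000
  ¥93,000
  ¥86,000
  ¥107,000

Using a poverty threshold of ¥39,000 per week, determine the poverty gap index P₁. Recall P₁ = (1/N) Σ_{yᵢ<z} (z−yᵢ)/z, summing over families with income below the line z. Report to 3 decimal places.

0.171

Below the line: ¥12,000, ¥26,000 (q = 2 of N = 6).
Normalized shortfalls: (39000−12000)/39000 = 0.6923; (39000−26000)/39000 = 0.3333.
Sum of shortfalls = 1.025641; P₁ averages over all N: 1.025641 / 6 = 0.171.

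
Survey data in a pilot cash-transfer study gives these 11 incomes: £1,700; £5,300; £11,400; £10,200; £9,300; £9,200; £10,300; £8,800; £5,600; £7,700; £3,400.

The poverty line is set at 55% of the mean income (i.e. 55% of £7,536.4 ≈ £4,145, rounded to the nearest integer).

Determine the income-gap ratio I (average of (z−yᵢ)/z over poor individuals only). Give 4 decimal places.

0.3848

Below z: £1,700, £3,400 (q = 2 of N = 11).
Shortfall ratios (z−y)/z: 0.5899, 0.1797; sum = 0.769602.
I averages over the q = 2 poor units only: 0.769602 / 2 = 0.3848.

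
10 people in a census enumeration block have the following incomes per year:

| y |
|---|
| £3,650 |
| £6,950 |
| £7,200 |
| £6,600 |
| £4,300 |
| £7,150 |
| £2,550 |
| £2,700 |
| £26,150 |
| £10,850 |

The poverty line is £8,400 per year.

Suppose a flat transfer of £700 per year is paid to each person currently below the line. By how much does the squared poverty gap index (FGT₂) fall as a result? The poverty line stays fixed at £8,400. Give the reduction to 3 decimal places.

0.046

Before: below the line — £2,550, £2,700, £3,650, £4,300, £6,600, £6,950, £7,150, £7,200; squared poverty gap index (FGT₂) = 0.16217.
After the £700 transfer: below the line — £3,250, £3,400, £4,350, £5,000, £7,300, £7,650, £7,850, £7,900; squared poverty gap index (FGT₂) = 0.11594.
Reduction = 0.16217 − 0.11594 = 0.046.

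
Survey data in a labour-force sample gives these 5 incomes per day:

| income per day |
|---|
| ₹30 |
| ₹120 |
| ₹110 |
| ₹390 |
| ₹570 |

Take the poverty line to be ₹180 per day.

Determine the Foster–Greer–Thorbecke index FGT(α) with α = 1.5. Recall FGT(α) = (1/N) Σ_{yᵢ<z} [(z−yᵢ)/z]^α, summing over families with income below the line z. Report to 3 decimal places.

Below the line: ₹30, ₹110, ₹120 (q = 3 of N = 5).
Gap ratios (z−y)/z: (180−30)/180 = 0.8333; (180−110)/180 = 0.3889; (180−120)/180 = 0.3333.
Raised to α = 1.5: 0.76073; 0.24251; 0.19245.
Sum = 1.195691; FGT(1.5) = 1.195691 / 5 = 0.239.

0.239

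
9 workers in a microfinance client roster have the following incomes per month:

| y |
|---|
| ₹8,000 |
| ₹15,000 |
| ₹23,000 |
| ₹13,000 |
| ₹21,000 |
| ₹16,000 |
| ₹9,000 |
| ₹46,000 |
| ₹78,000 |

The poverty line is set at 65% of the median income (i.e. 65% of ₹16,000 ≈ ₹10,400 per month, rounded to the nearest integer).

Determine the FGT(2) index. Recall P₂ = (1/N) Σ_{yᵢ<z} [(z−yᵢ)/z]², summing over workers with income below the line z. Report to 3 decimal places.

0.008

Poor units: ₹8,000, ₹9,000 (q = 2 of N = 9).
Normalized shortfalls: (10400−8000)/10400 = 0.2308; (10400−9000)/10400 = 0.1346.
Squared: 0.0533; 0.0181.
Sum = 0.071376; P₂ = 0.071376 / 9 = 0.008.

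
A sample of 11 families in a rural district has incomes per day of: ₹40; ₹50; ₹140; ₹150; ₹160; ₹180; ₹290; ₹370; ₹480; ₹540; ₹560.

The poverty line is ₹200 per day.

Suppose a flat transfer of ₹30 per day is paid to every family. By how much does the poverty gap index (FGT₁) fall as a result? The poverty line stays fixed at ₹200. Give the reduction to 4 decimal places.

0.0773

Before: below the line — ₹40, ₹50, ₹140, ₹150, ₹160, ₹180; poverty gap index (FGT₁) = 0.218182.
After the ₹30 transfer: below the line — ₹70, ₹80, ₹170, ₹180, ₹190; poverty gap index (FGT₁) = 0.140909.
Reduction = 0.218182 − 0.140909 = 0.0773.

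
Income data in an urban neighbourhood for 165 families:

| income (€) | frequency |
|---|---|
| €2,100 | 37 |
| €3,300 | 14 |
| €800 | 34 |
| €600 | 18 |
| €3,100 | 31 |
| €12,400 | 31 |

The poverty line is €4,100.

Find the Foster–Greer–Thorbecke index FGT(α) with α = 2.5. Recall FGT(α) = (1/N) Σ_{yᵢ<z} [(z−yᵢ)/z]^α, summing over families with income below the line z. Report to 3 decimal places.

0.237

Incomes under z: 18×€600, 34×€800, 37×€2,100, 31×€3,100, 14×€3,300 (q = 134 of N = 165).
Relative gaps: (4100−600)/4100 = 0.8537 (×18); (4100−800)/4100 = 0.8049 (×34); (4100−2100)/4100 = 0.4878 (×37); (4100−3100)/4100 = 0.2439 (×31); (4100−3300)/4100 = 0.1951 (×14).
Raised to α = 2.5: 0.67330 (×18); 0.58120 (×34); 0.16619 (×37); 0.02938 (×31); 0.01682 (×14).
Sum = 39.175615; FGT(2.5) = 39.175615 / 165 = 0.237.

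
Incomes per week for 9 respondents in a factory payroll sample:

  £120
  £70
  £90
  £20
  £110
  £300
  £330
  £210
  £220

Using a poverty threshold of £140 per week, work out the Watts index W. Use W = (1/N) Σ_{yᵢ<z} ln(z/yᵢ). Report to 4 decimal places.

0.3862

Below the line: £20, £70, £90, £110, £120 (q = 5 of N = 9).
Log shortfalls: ln(140/20) = 1.9459; ln(140/70) = 0.6931; ln(140/90) = 0.4418; ln(140/110) = 0.2412; ln(140/120) = 0.1542.
W = 3.476203 / 9 = 0.3862.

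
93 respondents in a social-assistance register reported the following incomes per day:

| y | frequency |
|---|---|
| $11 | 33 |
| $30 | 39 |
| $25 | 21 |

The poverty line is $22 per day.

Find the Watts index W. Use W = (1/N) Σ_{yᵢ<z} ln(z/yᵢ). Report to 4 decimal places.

Poor units: 33×$11 (q = 33 of N = 93).
Log gaps: ln(22/11) = 0.6931 (×33).
W = 22.873857 / 93 = 0.2460.

0.2460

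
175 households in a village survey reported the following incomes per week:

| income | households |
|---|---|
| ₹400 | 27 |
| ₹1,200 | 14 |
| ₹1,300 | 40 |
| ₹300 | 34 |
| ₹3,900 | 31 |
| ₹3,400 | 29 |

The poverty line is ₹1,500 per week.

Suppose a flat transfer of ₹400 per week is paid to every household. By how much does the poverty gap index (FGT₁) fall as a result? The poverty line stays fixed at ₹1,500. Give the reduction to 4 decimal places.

Before: below the line — 34×₹300, 27×₹400, 14×₹1,200, 40×₹1,300; poverty gap index (FGT₁) = 0.315048.
After the ₹400 transfer: below the line — 34×₹700, 27×₹800; poverty gap index (FGT₁) = 0.175619.
Reduction = 0.315048 − 0.175619 = 0.1394.

0.1394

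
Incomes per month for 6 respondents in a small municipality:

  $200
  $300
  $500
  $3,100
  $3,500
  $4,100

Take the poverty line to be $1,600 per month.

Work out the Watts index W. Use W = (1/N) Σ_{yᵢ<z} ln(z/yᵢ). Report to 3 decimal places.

Incomes under z: $200, $300, $500 (q = 3 of N = 6).
Log gaps: ln(1600/200) = 2.0794; ln(1600/300) = 1.6740; ln(1600/500) = 1.1632.
W = 4.916569 / 6 = 0.819.

0.819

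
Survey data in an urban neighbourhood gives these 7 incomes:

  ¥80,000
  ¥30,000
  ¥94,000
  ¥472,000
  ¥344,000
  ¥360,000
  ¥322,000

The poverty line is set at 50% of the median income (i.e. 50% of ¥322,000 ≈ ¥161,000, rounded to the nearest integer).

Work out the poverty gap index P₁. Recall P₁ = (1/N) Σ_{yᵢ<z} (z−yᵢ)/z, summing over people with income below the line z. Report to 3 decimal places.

Below z: ¥30,000, ¥80,000, ¥94,000 (q = 3 of N = 7).
Shortfall ratios: (161000−30000)/161000 = 0.8137; (161000−80000)/161000 = 0.5031; (161000−94000)/161000 = 0.4161.
Σ = 1.732919. Dividing by the full population N = 7 gives P₁ = 0.248.

0.248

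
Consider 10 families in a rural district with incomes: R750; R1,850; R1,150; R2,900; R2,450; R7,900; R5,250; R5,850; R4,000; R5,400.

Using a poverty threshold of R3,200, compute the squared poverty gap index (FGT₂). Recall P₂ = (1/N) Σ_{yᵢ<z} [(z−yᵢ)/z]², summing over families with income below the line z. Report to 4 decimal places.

Poor units: R750, R1,150, R1,850, R2,450, R2,900 (q = 5 of N = 10).
Shortfall ratios: (3200−750)/3200 = 0.7656; (3200−1150)/3200 = 0.6406; (3200−1850)/3200 = 0.4219; (3200−2450)/3200 = 0.2344; (3200−2900)/3200 = 0.0938.
Squared: 0.5862; 0.4104; 0.1780; 0.0549; 0.0088.
Sum = 1.238281; P₂ = 1.238281 / 10 = 0.1238.

0.1238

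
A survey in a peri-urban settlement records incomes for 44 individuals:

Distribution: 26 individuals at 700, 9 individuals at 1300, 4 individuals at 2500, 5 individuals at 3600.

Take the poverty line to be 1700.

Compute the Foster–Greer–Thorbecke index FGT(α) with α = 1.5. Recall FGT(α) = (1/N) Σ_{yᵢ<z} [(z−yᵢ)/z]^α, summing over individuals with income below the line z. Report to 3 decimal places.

0.290

Below the line: 26×700, 9×1300 (q = 35 of N = 44).
Shortfall ratios: (1700−700)/1700 = 0.5882 (×26); (1700−1300)/1700 = 0.2353 (×9).
Raised to α = 1.5: 0.45116 (×26); 0.11413 (×9).
Sum = 12.757262; FGT(1.5) = 12.757262 / 44 = 0.290.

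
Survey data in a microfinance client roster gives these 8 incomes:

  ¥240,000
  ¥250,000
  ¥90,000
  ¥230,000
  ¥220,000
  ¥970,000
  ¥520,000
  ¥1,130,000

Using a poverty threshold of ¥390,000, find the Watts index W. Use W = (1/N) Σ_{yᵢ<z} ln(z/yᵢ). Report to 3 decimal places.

Below z: ¥90,000, ¥220,000, ¥230,000, ¥240,000, ¥250,000 (q = 5 of N = 8).
ln(z/y) terms: ln(390000/90000) = 1.4663; ln(390000/220000) = 0.5725; ln(390000/230000) = 0.5281; ln(390000/240000) = 0.4855; ln(390000/250000) = 0.4447.
W = 3.497117 / 8 = 0.437.

0.437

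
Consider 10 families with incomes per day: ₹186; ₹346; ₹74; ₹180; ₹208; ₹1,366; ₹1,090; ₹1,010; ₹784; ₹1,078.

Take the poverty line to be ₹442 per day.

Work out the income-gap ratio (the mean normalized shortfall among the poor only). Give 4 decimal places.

0.5502

Below the line: ₹74, ₹180, ₹186, ₹208, ₹346 (q = 5 of N = 10).
Relative gaps: 0.8326, 0.5928, 0.5792, 0.5294, 0.2172; sum = 2.751131.
The income-gap ratio divides by q (the poor only): 2.751131 / 5 = 0.5502.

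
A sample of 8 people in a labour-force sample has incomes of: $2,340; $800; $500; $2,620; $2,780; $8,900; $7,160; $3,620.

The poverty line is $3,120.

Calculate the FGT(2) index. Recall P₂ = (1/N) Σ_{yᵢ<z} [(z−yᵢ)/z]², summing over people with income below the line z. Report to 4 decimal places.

0.1698

Incomes under z: $500, $800, $2,340, $2,620, $2,780 (q = 5 of N = 8).
Normalized shortfalls: (3120−500)/3120 = 0.8397; (3120−800)/3120 = 0.7436; (3120−2340)/3120 = 0.2500; (3120−2620)/3120 = 0.1603; (3120−2780)/3120 = 0.1090.
Squared: 0.7052; 0.5529; 0.0625; 0.0257; 0.0119.
Sum = 1.358153; P₂ = 1.358153 / 8 = 0.1698.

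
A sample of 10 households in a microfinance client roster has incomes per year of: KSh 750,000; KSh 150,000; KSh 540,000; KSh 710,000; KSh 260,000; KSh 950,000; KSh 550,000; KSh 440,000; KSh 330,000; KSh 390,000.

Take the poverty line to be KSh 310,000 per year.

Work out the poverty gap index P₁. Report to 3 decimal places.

0.068

Incomes under z: KSh 150,000, KSh 260,000 (q = 2 of N = 10).
Shortfall ratios: (310000−150000)/310000 = 0.5161; (310000−260000)/310000 = 0.1613.
Sum of shortfalls = 0.677419; P₁ averages over all N: 0.677419 / 10 = 0.068.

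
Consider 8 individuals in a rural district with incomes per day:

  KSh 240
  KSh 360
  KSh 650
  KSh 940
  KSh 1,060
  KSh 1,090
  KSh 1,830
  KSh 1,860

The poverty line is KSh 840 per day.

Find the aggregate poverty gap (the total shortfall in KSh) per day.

KSh 1,270

Below z: KSh 240, KSh 360, KSh 650 (q = 3 of N = 8).
Individual gaps: 840−240 = 600; 840−360 = 480; 840−650 = 190.
Aggregate gap = KSh 1,270.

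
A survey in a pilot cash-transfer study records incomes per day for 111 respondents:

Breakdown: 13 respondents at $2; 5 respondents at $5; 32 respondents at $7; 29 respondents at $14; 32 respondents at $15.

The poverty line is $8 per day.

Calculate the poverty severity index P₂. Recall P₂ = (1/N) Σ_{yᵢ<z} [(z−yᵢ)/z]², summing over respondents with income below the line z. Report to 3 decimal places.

0.077

Incomes under z: 13×$2, 5×$5, 32×$7 (q = 50 of N = 111).
Gap ratios (z−y)/z: (8−2)/8 = 0.7500 (×13); (8−5)/8 = 0.3750 (×5); (8−7)/8 = 0.1250 (×32).
Squared: 0.5625 (×13); 0.1406 (×5); 0.0156 (×32).
Sum = 8.515625; P₂ = 8.515625 / 111 = 0.077.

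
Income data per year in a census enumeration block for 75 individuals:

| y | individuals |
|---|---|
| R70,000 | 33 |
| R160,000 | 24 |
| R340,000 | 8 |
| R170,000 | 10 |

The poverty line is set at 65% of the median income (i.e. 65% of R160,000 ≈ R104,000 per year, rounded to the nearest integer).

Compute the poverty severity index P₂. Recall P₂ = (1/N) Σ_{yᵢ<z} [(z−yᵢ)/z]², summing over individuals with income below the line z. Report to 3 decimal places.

Below z: 33×R70,000 (q = 33 of N = 75).
Shortfall ratios: (104000−70000)/104000 = 0.3269 (×33).
Squared: 0.1069 (×33).
Sum = 3.526997; P₂ = 3.526997 / 75 = 0.047.

0.047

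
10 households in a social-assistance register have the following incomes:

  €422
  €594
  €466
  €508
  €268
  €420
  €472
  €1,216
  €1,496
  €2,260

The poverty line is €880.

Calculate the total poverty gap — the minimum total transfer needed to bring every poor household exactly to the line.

Below the line: €268, €420, €422, €466, €472, €508, €594 (q = 7 of N = 10).
Individual gaps: 880−268 = 612; 880−420 = 460; 880−422 = 458; 880−466 = 414; 880−472 = 408; 880−508 = 372; 880−594 = 286.
Aggregate gap = €3,010.

€3,010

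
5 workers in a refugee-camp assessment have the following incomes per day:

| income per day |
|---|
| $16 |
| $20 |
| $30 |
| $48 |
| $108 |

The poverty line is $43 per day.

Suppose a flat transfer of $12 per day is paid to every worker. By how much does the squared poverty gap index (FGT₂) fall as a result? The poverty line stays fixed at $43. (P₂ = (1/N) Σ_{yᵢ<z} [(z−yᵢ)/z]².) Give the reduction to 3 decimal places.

Before: below the line — $16, $20, $30; squared poverty gap index (FGT₂) = 0.15435.
After the $12 transfer: below the line — $28, $32, $42; squared poverty gap index (FGT₂) = 0.03753.
Reduction = 0.15435 − 0.03753 = 0.117.

0.117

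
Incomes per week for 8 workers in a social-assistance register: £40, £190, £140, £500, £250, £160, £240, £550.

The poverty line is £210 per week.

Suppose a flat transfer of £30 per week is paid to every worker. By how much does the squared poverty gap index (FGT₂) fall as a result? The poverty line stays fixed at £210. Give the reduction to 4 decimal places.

Before: below the line — £40, £140, £160, £190; squared poverty gap index (FGT₂) = 0.104025.
After the £30 transfer: below the line — £70, £170, £190; squared poverty gap index (FGT₂) = 0.061224.
Reduction = 0.104025 − 0.061224 = 0.0428.

0.0428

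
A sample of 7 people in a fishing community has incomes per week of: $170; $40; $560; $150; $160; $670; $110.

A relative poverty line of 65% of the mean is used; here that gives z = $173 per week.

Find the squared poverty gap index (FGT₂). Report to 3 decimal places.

Below z: $40, $110, $150, $160, $170 (q = 5 of N = 7).
Shortfall ratios: (173−40)/173 = 0.7688; (173−110)/173 = 0.3642; (173−150)/173 = 0.1329; (173−160)/173 = 0.0751; (173−170)/173 = 0.0173.
Squared: 0.5910; 0.1326; 0.0177; 0.0056; 0.0003.
Sum = 0.747269; P₂ = 0.747269 / 7 = 0.107.

0.107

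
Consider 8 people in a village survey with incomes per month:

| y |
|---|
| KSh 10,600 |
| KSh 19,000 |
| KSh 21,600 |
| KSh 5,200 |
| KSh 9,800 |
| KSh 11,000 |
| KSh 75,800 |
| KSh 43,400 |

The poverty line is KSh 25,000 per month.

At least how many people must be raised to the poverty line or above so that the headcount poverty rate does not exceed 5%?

6

6 of the 8 people are poor, so H = 6/8 = 0.750.
A headcount ratio of at most 5% allows at most ⌊0.05 × 8⌋ = 0 poor people.
So at least 6 − 0 = 6 must be lifted.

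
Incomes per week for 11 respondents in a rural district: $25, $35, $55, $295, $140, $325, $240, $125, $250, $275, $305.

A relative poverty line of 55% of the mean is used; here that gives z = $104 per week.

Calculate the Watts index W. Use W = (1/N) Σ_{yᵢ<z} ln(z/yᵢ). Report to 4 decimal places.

Poor units: $25, $35, $55 (q = 3 of N = 11).
Log shortfalls: ln(104/25) = 1.4255; ln(104/35) = 1.0890; ln(104/55) = 0.6371.
W = 3.151616 / 11 = 0.2865.

0.2865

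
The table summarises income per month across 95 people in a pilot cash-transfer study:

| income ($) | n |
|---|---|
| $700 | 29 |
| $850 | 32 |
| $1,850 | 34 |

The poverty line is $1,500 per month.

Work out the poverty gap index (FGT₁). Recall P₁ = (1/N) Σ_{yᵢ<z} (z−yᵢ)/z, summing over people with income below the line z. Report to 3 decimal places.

Below z: 29×$700, 32×$850 (q = 61 of N = 95).
Shortfall ratios: (1500−700)/1500 = 0.5333 (×29); (1500−850)/1500 = 0.4333 (×32).
Sum of shortfalls = 29.333333; P₁ averages over all N: 29.333333 / 95 = 0.309.

0.309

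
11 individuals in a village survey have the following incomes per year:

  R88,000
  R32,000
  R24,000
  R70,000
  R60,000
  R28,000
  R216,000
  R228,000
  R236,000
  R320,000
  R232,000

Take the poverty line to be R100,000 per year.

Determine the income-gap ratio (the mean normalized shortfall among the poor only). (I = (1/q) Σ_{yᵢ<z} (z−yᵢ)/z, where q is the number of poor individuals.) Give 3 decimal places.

Poor units: R24,000, R28,000, R32,000, R60,000, R70,000, R88,000 (q = 6 of N = 11).
Relative gaps: 0.7600, 0.7200, 0.6800, 0.4000, 0.3000, 0.1200; sum = 2.980000.
I averages over the q = 6 poor units only: 2.980000 / 6 = 0.497.

0.497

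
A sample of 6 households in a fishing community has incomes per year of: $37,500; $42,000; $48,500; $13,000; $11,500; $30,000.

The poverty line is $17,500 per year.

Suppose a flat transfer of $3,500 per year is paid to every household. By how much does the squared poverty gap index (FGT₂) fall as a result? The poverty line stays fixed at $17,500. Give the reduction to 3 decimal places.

0.027

Before: below the line — $11,500, $13,000; squared poverty gap index (FGT₂) = 0.03061.
After the $3,500 transfer: below the line — $15,000, $16,500; squared poverty gap index (FGT₂) = 0.00395.
Reduction = 0.03061 − 0.00395 = 0.027.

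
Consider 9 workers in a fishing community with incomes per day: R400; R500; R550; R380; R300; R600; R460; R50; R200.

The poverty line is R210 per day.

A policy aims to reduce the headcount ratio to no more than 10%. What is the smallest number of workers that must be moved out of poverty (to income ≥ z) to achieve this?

Currently q = 2 of N = 9 are below the line (H = 0.222).
A headcount ratio of at most 10% allows at most ⌊0.10 × 9⌋ = 0 poor workers.
So at least 2 − 0 = 2 must be lifted.

2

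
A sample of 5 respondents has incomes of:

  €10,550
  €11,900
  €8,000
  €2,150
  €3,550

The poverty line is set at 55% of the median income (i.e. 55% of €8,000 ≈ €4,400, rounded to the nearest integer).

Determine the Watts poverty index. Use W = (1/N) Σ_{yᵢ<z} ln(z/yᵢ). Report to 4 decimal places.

0.1862

Incomes under z: €2,150, €3,550 (q = 2 of N = 5).
ln(z/y) terms: ln(4400/2150) = 0.7161; ln(4400/3550) = 0.2147.
W = 0.930794 / 5 = 0.1862.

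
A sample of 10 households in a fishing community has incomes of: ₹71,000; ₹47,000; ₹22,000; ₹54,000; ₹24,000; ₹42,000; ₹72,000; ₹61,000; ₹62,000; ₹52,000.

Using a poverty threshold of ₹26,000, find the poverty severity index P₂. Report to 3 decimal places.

0.003

Below the line: ₹22,000, ₹24,000 (q = 2 of N = 10).
Shortfall ratios: (26000−22000)/26000 = 0.1538; (26000−24000)/26000 = 0.0769.
Squared: 0.0237; 0.0059.
Sum = 0.029586; P₂ = 0.029586 / 10 = 0.003.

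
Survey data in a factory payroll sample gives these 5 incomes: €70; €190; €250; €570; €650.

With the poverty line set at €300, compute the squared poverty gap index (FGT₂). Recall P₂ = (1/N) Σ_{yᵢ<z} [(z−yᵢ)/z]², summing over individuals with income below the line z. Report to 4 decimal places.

0.1500

Incomes under z: €70, €190, €250 (q = 3 of N = 5).
Normalized shortfalls: (300−70)/300 = 0.7667; (300−190)/300 = 0.3667; (300−250)/300 = 0.1667.
Squared: 0.5878; 0.1344; 0.0278.
Sum = 0.750000; P₂ = 0.750000 / 5 = 0.1500.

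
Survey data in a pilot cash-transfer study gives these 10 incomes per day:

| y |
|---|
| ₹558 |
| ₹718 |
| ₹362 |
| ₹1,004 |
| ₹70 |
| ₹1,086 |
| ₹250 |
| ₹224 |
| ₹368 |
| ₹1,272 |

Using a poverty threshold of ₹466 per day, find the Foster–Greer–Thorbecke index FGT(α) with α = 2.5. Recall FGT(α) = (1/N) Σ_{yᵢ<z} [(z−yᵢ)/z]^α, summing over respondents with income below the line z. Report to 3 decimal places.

Poor units: ₹70, ₹224, ₹250, ₹362, ₹368 (q = 5 of N = 10).
Relative gaps: (466−70)/466 = 0.8498; (466−224)/466 = 0.5193; (466−250)/466 = 0.4635; (466−362)/466 = 0.2232; (466−368)/466 = 0.2103.
Raised to α = 2.5: 0.66569; 0.19435; 0.14627; 0.02353; 0.02028.
Sum = 1.050123; FGT(2.5) = 1.050123 / 10 = 0.105.

0.105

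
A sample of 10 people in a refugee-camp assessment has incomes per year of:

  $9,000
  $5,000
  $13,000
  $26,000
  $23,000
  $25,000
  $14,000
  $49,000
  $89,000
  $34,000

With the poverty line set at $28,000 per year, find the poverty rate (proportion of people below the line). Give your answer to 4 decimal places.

0.7000

7 of the 10 people have income below $28,000.
H = 7/10 = 0.7000.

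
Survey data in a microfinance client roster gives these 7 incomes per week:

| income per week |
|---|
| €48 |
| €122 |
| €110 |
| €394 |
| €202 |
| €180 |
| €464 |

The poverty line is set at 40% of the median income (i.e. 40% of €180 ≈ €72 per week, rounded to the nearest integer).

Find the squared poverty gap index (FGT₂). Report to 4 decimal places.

0.0159

Below the line: €48 (q = 1 of N = 7).
Normalized shortfalls: (72−48)/72 = 0.3333.
Squared: 0.1111.
Sum = 0.111111; P₂ = 0.111111 / 7 = 0.0159.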